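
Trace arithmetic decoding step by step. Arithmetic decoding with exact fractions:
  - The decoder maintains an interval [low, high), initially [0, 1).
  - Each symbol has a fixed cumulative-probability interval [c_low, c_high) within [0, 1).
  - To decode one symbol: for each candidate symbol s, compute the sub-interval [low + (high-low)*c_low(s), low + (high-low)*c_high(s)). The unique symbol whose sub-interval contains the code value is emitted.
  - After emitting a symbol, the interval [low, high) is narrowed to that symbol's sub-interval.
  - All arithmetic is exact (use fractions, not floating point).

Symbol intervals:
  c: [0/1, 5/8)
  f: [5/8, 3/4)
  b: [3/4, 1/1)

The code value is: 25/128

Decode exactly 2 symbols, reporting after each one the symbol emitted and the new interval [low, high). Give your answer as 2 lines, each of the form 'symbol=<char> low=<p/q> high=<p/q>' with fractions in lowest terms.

Step 1: interval [0/1, 1/1), width = 1/1 - 0/1 = 1/1
  'c': [0/1 + 1/1*0/1, 0/1 + 1/1*5/8) = [0/1, 5/8) <- contains code 25/128
  'f': [0/1 + 1/1*5/8, 0/1 + 1/1*3/4) = [5/8, 3/4)
  'b': [0/1 + 1/1*3/4, 0/1 + 1/1*1/1) = [3/4, 1/1)
  emit 'c', narrow to [0/1, 5/8)
Step 2: interval [0/1, 5/8), width = 5/8 - 0/1 = 5/8
  'c': [0/1 + 5/8*0/1, 0/1 + 5/8*5/8) = [0/1, 25/64) <- contains code 25/128
  'f': [0/1 + 5/8*5/8, 0/1 + 5/8*3/4) = [25/64, 15/32)
  'b': [0/1 + 5/8*3/4, 0/1 + 5/8*1/1) = [15/32, 5/8)
  emit 'c', narrow to [0/1, 25/64)

Answer: symbol=c low=0/1 high=5/8
symbol=c low=0/1 high=25/64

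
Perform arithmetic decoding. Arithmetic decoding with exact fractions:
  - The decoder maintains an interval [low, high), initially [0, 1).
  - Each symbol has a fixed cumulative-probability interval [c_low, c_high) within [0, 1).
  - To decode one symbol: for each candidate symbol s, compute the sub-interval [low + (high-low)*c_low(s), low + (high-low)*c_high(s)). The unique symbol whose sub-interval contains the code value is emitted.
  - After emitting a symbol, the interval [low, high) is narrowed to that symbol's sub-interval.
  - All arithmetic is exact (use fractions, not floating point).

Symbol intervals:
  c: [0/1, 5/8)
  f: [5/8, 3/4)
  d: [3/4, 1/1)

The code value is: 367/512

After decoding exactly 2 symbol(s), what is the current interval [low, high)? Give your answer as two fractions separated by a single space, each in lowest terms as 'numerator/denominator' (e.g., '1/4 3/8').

Answer: 45/64 23/32

Derivation:
Step 1: interval [0/1, 1/1), width = 1/1 - 0/1 = 1/1
  'c': [0/1 + 1/1*0/1, 0/1 + 1/1*5/8) = [0/1, 5/8)
  'f': [0/1 + 1/1*5/8, 0/1 + 1/1*3/4) = [5/8, 3/4) <- contains code 367/512
  'd': [0/1 + 1/1*3/4, 0/1 + 1/1*1/1) = [3/4, 1/1)
  emit 'f', narrow to [5/8, 3/4)
Step 2: interval [5/8, 3/4), width = 3/4 - 5/8 = 1/8
  'c': [5/8 + 1/8*0/1, 5/8 + 1/8*5/8) = [5/8, 45/64)
  'f': [5/8 + 1/8*5/8, 5/8 + 1/8*3/4) = [45/64, 23/32) <- contains code 367/512
  'd': [5/8 + 1/8*3/4, 5/8 + 1/8*1/1) = [23/32, 3/4)
  emit 'f', narrow to [45/64, 23/32)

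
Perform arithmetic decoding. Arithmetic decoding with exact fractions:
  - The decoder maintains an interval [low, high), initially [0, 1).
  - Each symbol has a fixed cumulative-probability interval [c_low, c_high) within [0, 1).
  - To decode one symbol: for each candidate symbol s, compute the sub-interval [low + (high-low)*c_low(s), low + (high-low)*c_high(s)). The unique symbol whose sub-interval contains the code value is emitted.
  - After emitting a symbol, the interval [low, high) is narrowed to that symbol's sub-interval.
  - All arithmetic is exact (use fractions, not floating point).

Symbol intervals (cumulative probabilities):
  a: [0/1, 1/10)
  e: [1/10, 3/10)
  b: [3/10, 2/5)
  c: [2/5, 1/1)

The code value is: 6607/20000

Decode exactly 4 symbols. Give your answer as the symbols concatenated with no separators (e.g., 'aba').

Answer: bbab

Derivation:
Step 1: interval [0/1, 1/1), width = 1/1 - 0/1 = 1/1
  'a': [0/1 + 1/1*0/1, 0/1 + 1/1*1/10) = [0/1, 1/10)
  'e': [0/1 + 1/1*1/10, 0/1 + 1/1*3/10) = [1/10, 3/10)
  'b': [0/1 + 1/1*3/10, 0/1 + 1/1*2/5) = [3/10, 2/5) <- contains code 6607/20000
  'c': [0/1 + 1/1*2/5, 0/1 + 1/1*1/1) = [2/5, 1/1)
  emit 'b', narrow to [3/10, 2/5)
Step 2: interval [3/10, 2/5), width = 2/5 - 3/10 = 1/10
  'a': [3/10 + 1/10*0/1, 3/10 + 1/10*1/10) = [3/10, 31/100)
  'e': [3/10 + 1/10*1/10, 3/10 + 1/10*3/10) = [31/100, 33/100)
  'b': [3/10 + 1/10*3/10, 3/10 + 1/10*2/5) = [33/100, 17/50) <- contains code 6607/20000
  'c': [3/10 + 1/10*2/5, 3/10 + 1/10*1/1) = [17/50, 2/5)
  emit 'b', narrow to [33/100, 17/50)
Step 3: interval [33/100, 17/50), width = 17/50 - 33/100 = 1/100
  'a': [33/100 + 1/100*0/1, 33/100 + 1/100*1/10) = [33/100, 331/1000) <- contains code 6607/20000
  'e': [33/100 + 1/100*1/10, 33/100 + 1/100*3/10) = [331/1000, 333/1000)
  'b': [33/100 + 1/100*3/10, 33/100 + 1/100*2/5) = [333/1000, 167/500)
  'c': [33/100 + 1/100*2/5, 33/100 + 1/100*1/1) = [167/500, 17/50)
  emit 'a', narrow to [33/100, 331/1000)
Step 4: interval [33/100, 331/1000), width = 331/1000 - 33/100 = 1/1000
  'a': [33/100 + 1/1000*0/1, 33/100 + 1/1000*1/10) = [33/100, 3301/10000)
  'e': [33/100 + 1/1000*1/10, 33/100 + 1/1000*3/10) = [3301/10000, 3303/10000)
  'b': [33/100 + 1/1000*3/10, 33/100 + 1/1000*2/5) = [3303/10000, 413/1250) <- contains code 6607/20000
  'c': [33/100 + 1/1000*2/5, 33/100 + 1/1000*1/1) = [413/1250, 331/1000)
  emit 'b', narrow to [3303/10000, 413/1250)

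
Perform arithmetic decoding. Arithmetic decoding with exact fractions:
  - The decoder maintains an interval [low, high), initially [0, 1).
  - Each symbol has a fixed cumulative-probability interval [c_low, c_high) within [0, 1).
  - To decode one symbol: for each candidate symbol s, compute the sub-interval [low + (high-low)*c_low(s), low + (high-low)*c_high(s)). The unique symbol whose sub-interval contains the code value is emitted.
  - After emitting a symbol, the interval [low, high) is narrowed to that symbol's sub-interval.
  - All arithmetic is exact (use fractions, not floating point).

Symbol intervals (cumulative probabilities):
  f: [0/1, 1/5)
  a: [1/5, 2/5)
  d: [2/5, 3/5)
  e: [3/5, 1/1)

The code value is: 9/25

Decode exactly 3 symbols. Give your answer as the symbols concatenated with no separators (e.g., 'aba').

Answer: aed

Derivation:
Step 1: interval [0/1, 1/1), width = 1/1 - 0/1 = 1/1
  'f': [0/1 + 1/1*0/1, 0/1 + 1/1*1/5) = [0/1, 1/5)
  'a': [0/1 + 1/1*1/5, 0/1 + 1/1*2/5) = [1/5, 2/5) <- contains code 9/25
  'd': [0/1 + 1/1*2/5, 0/1 + 1/1*3/5) = [2/5, 3/5)
  'e': [0/1 + 1/1*3/5, 0/1 + 1/1*1/1) = [3/5, 1/1)
  emit 'a', narrow to [1/5, 2/5)
Step 2: interval [1/5, 2/5), width = 2/5 - 1/5 = 1/5
  'f': [1/5 + 1/5*0/1, 1/5 + 1/5*1/5) = [1/5, 6/25)
  'a': [1/5 + 1/5*1/5, 1/5 + 1/5*2/5) = [6/25, 7/25)
  'd': [1/5 + 1/5*2/5, 1/5 + 1/5*3/5) = [7/25, 8/25)
  'e': [1/5 + 1/5*3/5, 1/5 + 1/5*1/1) = [8/25, 2/5) <- contains code 9/25
  emit 'e', narrow to [8/25, 2/5)
Step 3: interval [8/25, 2/5), width = 2/5 - 8/25 = 2/25
  'f': [8/25 + 2/25*0/1, 8/25 + 2/25*1/5) = [8/25, 42/125)
  'a': [8/25 + 2/25*1/5, 8/25 + 2/25*2/5) = [42/125, 44/125)
  'd': [8/25 + 2/25*2/5, 8/25 + 2/25*3/5) = [44/125, 46/125) <- contains code 9/25
  'e': [8/25 + 2/25*3/5, 8/25 + 2/25*1/1) = [46/125, 2/5)
  emit 'd', narrow to [44/125, 46/125)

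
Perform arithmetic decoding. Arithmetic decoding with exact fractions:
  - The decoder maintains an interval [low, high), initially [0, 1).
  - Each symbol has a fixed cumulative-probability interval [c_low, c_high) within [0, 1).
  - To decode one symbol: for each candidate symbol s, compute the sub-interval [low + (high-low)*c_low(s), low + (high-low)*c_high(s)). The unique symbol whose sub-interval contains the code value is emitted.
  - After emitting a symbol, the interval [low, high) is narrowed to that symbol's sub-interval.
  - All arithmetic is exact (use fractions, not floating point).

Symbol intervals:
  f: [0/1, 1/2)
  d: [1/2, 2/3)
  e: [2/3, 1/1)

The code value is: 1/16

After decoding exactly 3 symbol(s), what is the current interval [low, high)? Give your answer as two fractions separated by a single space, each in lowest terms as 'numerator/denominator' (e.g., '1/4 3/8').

Step 1: interval [0/1, 1/1), width = 1/1 - 0/1 = 1/1
  'f': [0/1 + 1/1*0/1, 0/1 + 1/1*1/2) = [0/1, 1/2) <- contains code 1/16
  'd': [0/1 + 1/1*1/2, 0/1 + 1/1*2/3) = [1/2, 2/3)
  'e': [0/1 + 1/1*2/3, 0/1 + 1/1*1/1) = [2/3, 1/1)
  emit 'f', narrow to [0/1, 1/2)
Step 2: interval [0/1, 1/2), width = 1/2 - 0/1 = 1/2
  'f': [0/1 + 1/2*0/1, 0/1 + 1/2*1/2) = [0/1, 1/4) <- contains code 1/16
  'd': [0/1 + 1/2*1/2, 0/1 + 1/2*2/3) = [1/4, 1/3)
  'e': [0/1 + 1/2*2/3, 0/1 + 1/2*1/1) = [1/3, 1/2)
  emit 'f', narrow to [0/1, 1/4)
Step 3: interval [0/1, 1/4), width = 1/4 - 0/1 = 1/4
  'f': [0/1 + 1/4*0/1, 0/1 + 1/4*1/2) = [0/1, 1/8) <- contains code 1/16
  'd': [0/1 + 1/4*1/2, 0/1 + 1/4*2/3) = [1/8, 1/6)
  'e': [0/1 + 1/4*2/3, 0/1 + 1/4*1/1) = [1/6, 1/4)
  emit 'f', narrow to [0/1, 1/8)

Answer: 0/1 1/8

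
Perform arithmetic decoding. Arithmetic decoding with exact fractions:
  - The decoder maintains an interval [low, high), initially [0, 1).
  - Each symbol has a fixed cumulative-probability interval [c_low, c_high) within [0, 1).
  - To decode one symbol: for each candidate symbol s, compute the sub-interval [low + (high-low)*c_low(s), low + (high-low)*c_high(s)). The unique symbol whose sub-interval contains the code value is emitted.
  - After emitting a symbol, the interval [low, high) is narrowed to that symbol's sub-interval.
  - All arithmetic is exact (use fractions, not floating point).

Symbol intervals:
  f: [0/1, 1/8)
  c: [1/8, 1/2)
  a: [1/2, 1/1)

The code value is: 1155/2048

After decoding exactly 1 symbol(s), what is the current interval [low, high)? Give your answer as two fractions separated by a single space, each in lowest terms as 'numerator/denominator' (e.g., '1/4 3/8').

Step 1: interval [0/1, 1/1), width = 1/1 - 0/1 = 1/1
  'f': [0/1 + 1/1*0/1, 0/1 + 1/1*1/8) = [0/1, 1/8)
  'c': [0/1 + 1/1*1/8, 0/1 + 1/1*1/2) = [1/8, 1/2)
  'a': [0/1 + 1/1*1/2, 0/1 + 1/1*1/1) = [1/2, 1/1) <- contains code 1155/2048
  emit 'a', narrow to [1/2, 1/1)

Answer: 1/2 1/1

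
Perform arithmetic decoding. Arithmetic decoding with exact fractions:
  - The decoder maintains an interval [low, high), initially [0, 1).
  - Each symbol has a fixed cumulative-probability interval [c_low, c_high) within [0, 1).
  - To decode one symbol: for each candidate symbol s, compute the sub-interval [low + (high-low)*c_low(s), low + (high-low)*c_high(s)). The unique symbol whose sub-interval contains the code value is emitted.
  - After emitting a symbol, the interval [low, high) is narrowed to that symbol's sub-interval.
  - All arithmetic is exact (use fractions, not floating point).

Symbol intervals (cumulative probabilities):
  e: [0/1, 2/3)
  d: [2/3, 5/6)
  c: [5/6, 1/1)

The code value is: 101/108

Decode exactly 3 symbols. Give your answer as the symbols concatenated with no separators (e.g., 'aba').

Answer: cec

Derivation:
Step 1: interval [0/1, 1/1), width = 1/1 - 0/1 = 1/1
  'e': [0/1 + 1/1*0/1, 0/1 + 1/1*2/3) = [0/1, 2/3)
  'd': [0/1 + 1/1*2/3, 0/1 + 1/1*5/6) = [2/3, 5/6)
  'c': [0/1 + 1/1*5/6, 0/1 + 1/1*1/1) = [5/6, 1/1) <- contains code 101/108
  emit 'c', narrow to [5/6, 1/1)
Step 2: interval [5/6, 1/1), width = 1/1 - 5/6 = 1/6
  'e': [5/6 + 1/6*0/1, 5/6 + 1/6*2/3) = [5/6, 17/18) <- contains code 101/108
  'd': [5/6 + 1/6*2/3, 5/6 + 1/6*5/6) = [17/18, 35/36)
  'c': [5/6 + 1/6*5/6, 5/6 + 1/6*1/1) = [35/36, 1/1)
  emit 'e', narrow to [5/6, 17/18)
Step 3: interval [5/6, 17/18), width = 17/18 - 5/6 = 1/9
  'e': [5/6 + 1/9*0/1, 5/6 + 1/9*2/3) = [5/6, 49/54)
  'd': [5/6 + 1/9*2/3, 5/6 + 1/9*5/6) = [49/54, 25/27)
  'c': [5/6 + 1/9*5/6, 5/6 + 1/9*1/1) = [25/27, 17/18) <- contains code 101/108
  emit 'c', narrow to [25/27, 17/18)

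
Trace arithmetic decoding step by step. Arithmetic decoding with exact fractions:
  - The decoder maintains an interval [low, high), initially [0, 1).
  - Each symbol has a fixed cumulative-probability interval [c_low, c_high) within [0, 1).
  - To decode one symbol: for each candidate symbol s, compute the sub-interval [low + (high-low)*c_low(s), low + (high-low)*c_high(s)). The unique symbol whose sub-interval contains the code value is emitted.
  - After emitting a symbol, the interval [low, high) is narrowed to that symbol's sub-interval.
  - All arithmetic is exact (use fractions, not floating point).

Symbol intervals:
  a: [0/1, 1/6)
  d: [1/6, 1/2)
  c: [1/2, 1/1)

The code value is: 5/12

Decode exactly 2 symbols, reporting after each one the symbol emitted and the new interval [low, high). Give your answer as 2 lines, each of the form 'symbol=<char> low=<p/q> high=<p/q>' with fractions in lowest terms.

Answer: symbol=d low=1/6 high=1/2
symbol=c low=1/3 high=1/2

Derivation:
Step 1: interval [0/1, 1/1), width = 1/1 - 0/1 = 1/1
  'a': [0/1 + 1/1*0/1, 0/1 + 1/1*1/6) = [0/1, 1/6)
  'd': [0/1 + 1/1*1/6, 0/1 + 1/1*1/2) = [1/6, 1/2) <- contains code 5/12
  'c': [0/1 + 1/1*1/2, 0/1 + 1/1*1/1) = [1/2, 1/1)
  emit 'd', narrow to [1/6, 1/2)
Step 2: interval [1/6, 1/2), width = 1/2 - 1/6 = 1/3
  'a': [1/6 + 1/3*0/1, 1/6 + 1/3*1/6) = [1/6, 2/9)
  'd': [1/6 + 1/3*1/6, 1/6 + 1/3*1/2) = [2/9, 1/3)
  'c': [1/6 + 1/3*1/2, 1/6 + 1/3*1/1) = [1/3, 1/2) <- contains code 5/12
  emit 'c', narrow to [1/3, 1/2)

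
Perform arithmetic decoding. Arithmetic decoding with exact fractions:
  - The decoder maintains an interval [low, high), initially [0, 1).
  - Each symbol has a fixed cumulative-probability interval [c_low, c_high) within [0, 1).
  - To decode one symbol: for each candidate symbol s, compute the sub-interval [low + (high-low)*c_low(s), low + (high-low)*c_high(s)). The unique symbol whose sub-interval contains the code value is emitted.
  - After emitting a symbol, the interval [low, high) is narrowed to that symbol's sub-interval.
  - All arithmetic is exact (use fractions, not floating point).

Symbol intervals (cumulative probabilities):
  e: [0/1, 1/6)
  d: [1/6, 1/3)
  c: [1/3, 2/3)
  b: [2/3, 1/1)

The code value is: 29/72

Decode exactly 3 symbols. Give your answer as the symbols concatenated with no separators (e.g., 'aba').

Step 1: interval [0/1, 1/1), width = 1/1 - 0/1 = 1/1
  'e': [0/1 + 1/1*0/1, 0/1 + 1/1*1/6) = [0/1, 1/6)
  'd': [0/1 + 1/1*1/6, 0/1 + 1/1*1/3) = [1/6, 1/3)
  'c': [0/1 + 1/1*1/3, 0/1 + 1/1*2/3) = [1/3, 2/3) <- contains code 29/72
  'b': [0/1 + 1/1*2/3, 0/1 + 1/1*1/1) = [2/3, 1/1)
  emit 'c', narrow to [1/3, 2/3)
Step 2: interval [1/3, 2/3), width = 2/3 - 1/3 = 1/3
  'e': [1/3 + 1/3*0/1, 1/3 + 1/3*1/6) = [1/3, 7/18)
  'd': [1/3 + 1/3*1/6, 1/3 + 1/3*1/3) = [7/18, 4/9) <- contains code 29/72
  'c': [1/3 + 1/3*1/3, 1/3 + 1/3*2/3) = [4/9, 5/9)
  'b': [1/3 + 1/3*2/3, 1/3 + 1/3*1/1) = [5/9, 2/3)
  emit 'd', narrow to [7/18, 4/9)
Step 3: interval [7/18, 4/9), width = 4/9 - 7/18 = 1/18
  'e': [7/18 + 1/18*0/1, 7/18 + 1/18*1/6) = [7/18, 43/108)
  'd': [7/18 + 1/18*1/6, 7/18 + 1/18*1/3) = [43/108, 11/27) <- contains code 29/72
  'c': [7/18 + 1/18*1/3, 7/18 + 1/18*2/3) = [11/27, 23/54)
  'b': [7/18 + 1/18*2/3, 7/18 + 1/18*1/1) = [23/54, 4/9)
  emit 'd', narrow to [43/108, 11/27)

Answer: cdd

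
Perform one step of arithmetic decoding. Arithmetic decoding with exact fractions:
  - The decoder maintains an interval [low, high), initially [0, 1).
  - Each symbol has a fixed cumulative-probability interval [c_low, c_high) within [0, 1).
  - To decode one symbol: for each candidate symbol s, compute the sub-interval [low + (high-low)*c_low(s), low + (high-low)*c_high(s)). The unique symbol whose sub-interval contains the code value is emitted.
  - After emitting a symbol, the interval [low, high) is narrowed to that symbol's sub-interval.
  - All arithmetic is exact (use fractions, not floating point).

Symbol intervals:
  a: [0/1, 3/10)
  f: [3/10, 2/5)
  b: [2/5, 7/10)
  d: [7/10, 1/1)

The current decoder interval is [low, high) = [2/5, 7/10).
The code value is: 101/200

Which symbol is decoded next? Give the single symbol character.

Answer: f

Derivation:
Interval width = high − low = 7/10 − 2/5 = 3/10
Scaled code = (code − low) / width = (101/200 − 2/5) / 3/10 = 7/20
  a: [0/1, 3/10) 
  f: [3/10, 2/5) ← scaled code falls here ✓
  b: [2/5, 7/10) 
  d: [7/10, 1/1) 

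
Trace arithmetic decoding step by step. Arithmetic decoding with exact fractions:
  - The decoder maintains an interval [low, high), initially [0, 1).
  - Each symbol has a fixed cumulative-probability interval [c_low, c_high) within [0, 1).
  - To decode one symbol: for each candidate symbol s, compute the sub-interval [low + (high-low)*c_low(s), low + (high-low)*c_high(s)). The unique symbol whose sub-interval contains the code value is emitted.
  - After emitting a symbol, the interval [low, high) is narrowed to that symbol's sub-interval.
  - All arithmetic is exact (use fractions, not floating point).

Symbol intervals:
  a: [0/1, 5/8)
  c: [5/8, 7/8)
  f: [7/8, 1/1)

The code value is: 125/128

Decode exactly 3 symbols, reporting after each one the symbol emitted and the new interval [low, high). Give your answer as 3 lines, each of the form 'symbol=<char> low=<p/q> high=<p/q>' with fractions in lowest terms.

Step 1: interval [0/1, 1/1), width = 1/1 - 0/1 = 1/1
  'a': [0/1 + 1/1*0/1, 0/1 + 1/1*5/8) = [0/1, 5/8)
  'c': [0/1 + 1/1*5/8, 0/1 + 1/1*7/8) = [5/8, 7/8)
  'f': [0/1 + 1/1*7/8, 0/1 + 1/1*1/1) = [7/8, 1/1) <- contains code 125/128
  emit 'f', narrow to [7/8, 1/1)
Step 2: interval [7/8, 1/1), width = 1/1 - 7/8 = 1/8
  'a': [7/8 + 1/8*0/1, 7/8 + 1/8*5/8) = [7/8, 61/64)
  'c': [7/8 + 1/8*5/8, 7/8 + 1/8*7/8) = [61/64, 63/64) <- contains code 125/128
  'f': [7/8 + 1/8*7/8, 7/8 + 1/8*1/1) = [63/64, 1/1)
  emit 'c', narrow to [61/64, 63/64)
Step 3: interval [61/64, 63/64), width = 63/64 - 61/64 = 1/32
  'a': [61/64 + 1/32*0/1, 61/64 + 1/32*5/8) = [61/64, 249/256)
  'c': [61/64 + 1/32*5/8, 61/64 + 1/32*7/8) = [249/256, 251/256) <- contains code 125/128
  'f': [61/64 + 1/32*7/8, 61/64 + 1/32*1/1) = [251/256, 63/64)
  emit 'c', narrow to [249/256, 251/256)

Answer: symbol=f low=7/8 high=1/1
symbol=c low=61/64 high=63/64
symbol=c low=249/256 high=251/256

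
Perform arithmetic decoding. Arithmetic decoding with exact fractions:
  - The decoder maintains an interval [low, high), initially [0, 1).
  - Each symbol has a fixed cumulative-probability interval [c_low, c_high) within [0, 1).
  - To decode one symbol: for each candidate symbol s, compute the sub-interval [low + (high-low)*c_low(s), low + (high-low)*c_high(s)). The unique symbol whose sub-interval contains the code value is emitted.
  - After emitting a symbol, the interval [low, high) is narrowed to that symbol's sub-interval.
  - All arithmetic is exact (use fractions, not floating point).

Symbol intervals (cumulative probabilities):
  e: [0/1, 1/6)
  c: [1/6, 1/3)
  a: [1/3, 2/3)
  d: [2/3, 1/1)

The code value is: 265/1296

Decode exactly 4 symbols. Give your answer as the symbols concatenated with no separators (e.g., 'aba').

Step 1: interval [0/1, 1/1), width = 1/1 - 0/1 = 1/1
  'e': [0/1 + 1/1*0/1, 0/1 + 1/1*1/6) = [0/1, 1/6)
  'c': [0/1 + 1/1*1/6, 0/1 + 1/1*1/3) = [1/6, 1/3) <- contains code 265/1296
  'a': [0/1 + 1/1*1/3, 0/1 + 1/1*2/3) = [1/3, 2/3)
  'd': [0/1 + 1/1*2/3, 0/1 + 1/1*1/1) = [2/3, 1/1)
  emit 'c', narrow to [1/6, 1/3)
Step 2: interval [1/6, 1/3), width = 1/3 - 1/6 = 1/6
  'e': [1/6 + 1/6*0/1, 1/6 + 1/6*1/6) = [1/6, 7/36)
  'c': [1/6 + 1/6*1/6, 1/6 + 1/6*1/3) = [7/36, 2/9) <- contains code 265/1296
  'a': [1/6 + 1/6*1/3, 1/6 + 1/6*2/3) = [2/9, 5/18)
  'd': [1/6 + 1/6*2/3, 1/6 + 1/6*1/1) = [5/18, 1/3)
  emit 'c', narrow to [7/36, 2/9)
Step 3: interval [7/36, 2/9), width = 2/9 - 7/36 = 1/36
  'e': [7/36 + 1/36*0/1, 7/36 + 1/36*1/6) = [7/36, 43/216)
  'c': [7/36 + 1/36*1/6, 7/36 + 1/36*1/3) = [43/216, 11/54)
  'a': [7/36 + 1/36*1/3, 7/36 + 1/36*2/3) = [11/54, 23/108) <- contains code 265/1296
  'd': [7/36 + 1/36*2/3, 7/36 + 1/36*1/1) = [23/108, 2/9)
  emit 'a', narrow to [11/54, 23/108)
Step 4: interval [11/54, 23/108), width = 23/108 - 11/54 = 1/108
  'e': [11/54 + 1/108*0/1, 11/54 + 1/108*1/6) = [11/54, 133/648) <- contains code 265/1296
  'c': [11/54 + 1/108*1/6, 11/54 + 1/108*1/3) = [133/648, 67/324)
  'a': [11/54 + 1/108*1/3, 11/54 + 1/108*2/3) = [67/324, 17/81)
  'd': [11/54 + 1/108*2/3, 11/54 + 1/108*1/1) = [17/81, 23/108)
  emit 'e', narrow to [11/54, 133/648)

Answer: ccae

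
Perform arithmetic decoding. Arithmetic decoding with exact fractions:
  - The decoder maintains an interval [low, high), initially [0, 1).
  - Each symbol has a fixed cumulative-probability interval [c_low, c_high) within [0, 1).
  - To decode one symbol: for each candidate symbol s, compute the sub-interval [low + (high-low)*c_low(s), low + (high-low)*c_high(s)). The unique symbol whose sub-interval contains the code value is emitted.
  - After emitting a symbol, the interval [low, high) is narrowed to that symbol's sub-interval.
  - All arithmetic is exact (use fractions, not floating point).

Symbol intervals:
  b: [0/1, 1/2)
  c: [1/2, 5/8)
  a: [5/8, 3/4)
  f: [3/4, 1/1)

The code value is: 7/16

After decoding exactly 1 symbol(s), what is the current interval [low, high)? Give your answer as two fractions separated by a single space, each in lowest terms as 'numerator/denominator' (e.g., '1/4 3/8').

Answer: 0/1 1/2

Derivation:
Step 1: interval [0/1, 1/1), width = 1/1 - 0/1 = 1/1
  'b': [0/1 + 1/1*0/1, 0/1 + 1/1*1/2) = [0/1, 1/2) <- contains code 7/16
  'c': [0/1 + 1/1*1/2, 0/1 + 1/1*5/8) = [1/2, 5/8)
  'a': [0/1 + 1/1*5/8, 0/1 + 1/1*3/4) = [5/8, 3/4)
  'f': [0/1 + 1/1*3/4, 0/1 + 1/1*1/1) = [3/4, 1/1)
  emit 'b', narrow to [0/1, 1/2)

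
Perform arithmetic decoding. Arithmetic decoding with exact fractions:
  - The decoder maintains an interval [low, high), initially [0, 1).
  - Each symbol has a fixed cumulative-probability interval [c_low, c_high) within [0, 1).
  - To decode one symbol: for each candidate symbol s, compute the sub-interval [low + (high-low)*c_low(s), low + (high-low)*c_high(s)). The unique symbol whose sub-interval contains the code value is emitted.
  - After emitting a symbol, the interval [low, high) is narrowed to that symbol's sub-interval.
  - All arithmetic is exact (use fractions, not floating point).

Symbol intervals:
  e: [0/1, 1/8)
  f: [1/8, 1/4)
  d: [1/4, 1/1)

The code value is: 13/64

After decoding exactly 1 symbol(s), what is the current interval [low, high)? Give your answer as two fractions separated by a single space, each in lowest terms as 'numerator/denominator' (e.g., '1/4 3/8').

Answer: 1/8 1/4

Derivation:
Step 1: interval [0/1, 1/1), width = 1/1 - 0/1 = 1/1
  'e': [0/1 + 1/1*0/1, 0/1 + 1/1*1/8) = [0/1, 1/8)
  'f': [0/1 + 1/1*1/8, 0/1 + 1/1*1/4) = [1/8, 1/4) <- contains code 13/64
  'd': [0/1 + 1/1*1/4, 0/1 + 1/1*1/1) = [1/4, 1/1)
  emit 'f', narrow to [1/8, 1/4)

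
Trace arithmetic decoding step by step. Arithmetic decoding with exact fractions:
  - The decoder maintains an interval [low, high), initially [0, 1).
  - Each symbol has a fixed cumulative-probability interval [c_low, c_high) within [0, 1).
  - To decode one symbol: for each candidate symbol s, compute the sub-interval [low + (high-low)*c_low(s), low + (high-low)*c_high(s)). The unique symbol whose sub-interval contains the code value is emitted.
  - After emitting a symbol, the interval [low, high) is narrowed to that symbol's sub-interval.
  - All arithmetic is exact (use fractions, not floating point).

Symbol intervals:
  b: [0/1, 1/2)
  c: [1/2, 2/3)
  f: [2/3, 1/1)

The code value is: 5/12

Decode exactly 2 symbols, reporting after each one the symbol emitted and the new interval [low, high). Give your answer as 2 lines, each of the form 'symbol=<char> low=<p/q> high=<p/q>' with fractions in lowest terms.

Step 1: interval [0/1, 1/1), width = 1/1 - 0/1 = 1/1
  'b': [0/1 + 1/1*0/1, 0/1 + 1/1*1/2) = [0/1, 1/2) <- contains code 5/12
  'c': [0/1 + 1/1*1/2, 0/1 + 1/1*2/3) = [1/2, 2/3)
  'f': [0/1 + 1/1*2/3, 0/1 + 1/1*1/1) = [2/3, 1/1)
  emit 'b', narrow to [0/1, 1/2)
Step 2: interval [0/1, 1/2), width = 1/2 - 0/1 = 1/2
  'b': [0/1 + 1/2*0/1, 0/1 + 1/2*1/2) = [0/1, 1/4)
  'c': [0/1 + 1/2*1/2, 0/1 + 1/2*2/3) = [1/4, 1/3)
  'f': [0/1 + 1/2*2/3, 0/1 + 1/2*1/1) = [1/3, 1/2) <- contains code 5/12
  emit 'f', narrow to [1/3, 1/2)

Answer: symbol=b low=0/1 high=1/2
symbol=f low=1/3 high=1/2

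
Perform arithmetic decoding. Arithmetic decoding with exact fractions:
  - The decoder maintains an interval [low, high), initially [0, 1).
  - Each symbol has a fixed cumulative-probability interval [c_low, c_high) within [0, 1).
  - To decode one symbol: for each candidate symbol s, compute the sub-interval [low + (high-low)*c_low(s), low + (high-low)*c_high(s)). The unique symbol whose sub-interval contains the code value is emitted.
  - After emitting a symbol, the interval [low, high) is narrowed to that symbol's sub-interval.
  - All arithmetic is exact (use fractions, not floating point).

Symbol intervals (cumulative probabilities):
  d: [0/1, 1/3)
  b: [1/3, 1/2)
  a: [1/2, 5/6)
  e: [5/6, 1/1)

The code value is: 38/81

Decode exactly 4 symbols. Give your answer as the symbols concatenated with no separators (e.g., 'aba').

Answer: baea

Derivation:
Step 1: interval [0/1, 1/1), width = 1/1 - 0/1 = 1/1
  'd': [0/1 + 1/1*0/1, 0/1 + 1/1*1/3) = [0/1, 1/3)
  'b': [0/1 + 1/1*1/3, 0/1 + 1/1*1/2) = [1/3, 1/2) <- contains code 38/81
  'a': [0/1 + 1/1*1/2, 0/1 + 1/1*5/6) = [1/2, 5/6)
  'e': [0/1 + 1/1*5/6, 0/1 + 1/1*1/1) = [5/6, 1/1)
  emit 'b', narrow to [1/3, 1/2)
Step 2: interval [1/3, 1/2), width = 1/2 - 1/3 = 1/6
  'd': [1/3 + 1/6*0/1, 1/3 + 1/6*1/3) = [1/3, 7/18)
  'b': [1/3 + 1/6*1/3, 1/3 + 1/6*1/2) = [7/18, 5/12)
  'a': [1/3 + 1/6*1/2, 1/3 + 1/6*5/6) = [5/12, 17/36) <- contains code 38/81
  'e': [1/3 + 1/6*5/6, 1/3 + 1/6*1/1) = [17/36, 1/2)
  emit 'a', narrow to [5/12, 17/36)
Step 3: interval [5/12, 17/36), width = 17/36 - 5/12 = 1/18
  'd': [5/12 + 1/18*0/1, 5/12 + 1/18*1/3) = [5/12, 47/108)
  'b': [5/12 + 1/18*1/3, 5/12 + 1/18*1/2) = [47/108, 4/9)
  'a': [5/12 + 1/18*1/2, 5/12 + 1/18*5/6) = [4/9, 25/54)
  'e': [5/12 + 1/18*5/6, 5/12 + 1/18*1/1) = [25/54, 17/36) <- contains code 38/81
  emit 'e', narrow to [25/54, 17/36)
Step 4: interval [25/54, 17/36), width = 17/36 - 25/54 = 1/108
  'd': [25/54 + 1/108*0/1, 25/54 + 1/108*1/3) = [25/54, 151/324)
  'b': [25/54 + 1/108*1/3, 25/54 + 1/108*1/2) = [151/324, 101/216)
  'a': [25/54 + 1/108*1/2, 25/54 + 1/108*5/6) = [101/216, 305/648) <- contains code 38/81
  'e': [25/54 + 1/108*5/6, 25/54 + 1/108*1/1) = [305/648, 17/36)
  emit 'a', narrow to [101/216, 305/648)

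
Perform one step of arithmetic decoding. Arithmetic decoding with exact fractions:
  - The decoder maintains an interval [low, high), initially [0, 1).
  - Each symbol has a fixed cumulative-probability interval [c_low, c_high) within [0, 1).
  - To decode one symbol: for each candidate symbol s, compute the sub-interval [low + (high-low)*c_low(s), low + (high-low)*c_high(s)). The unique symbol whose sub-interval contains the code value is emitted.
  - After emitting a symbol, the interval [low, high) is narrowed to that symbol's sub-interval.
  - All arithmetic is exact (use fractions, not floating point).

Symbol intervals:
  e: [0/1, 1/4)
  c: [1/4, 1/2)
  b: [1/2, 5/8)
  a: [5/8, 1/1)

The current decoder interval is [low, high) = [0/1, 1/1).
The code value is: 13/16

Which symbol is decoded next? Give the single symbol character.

Interval width = high − low = 1/1 − 0/1 = 1/1
Scaled code = (code − low) / width = (13/16 − 0/1) / 1/1 = 13/16
  e: [0/1, 1/4) 
  c: [1/4, 1/2) 
  b: [1/2, 5/8) 
  a: [5/8, 1/1) ← scaled code falls here ✓

Answer: a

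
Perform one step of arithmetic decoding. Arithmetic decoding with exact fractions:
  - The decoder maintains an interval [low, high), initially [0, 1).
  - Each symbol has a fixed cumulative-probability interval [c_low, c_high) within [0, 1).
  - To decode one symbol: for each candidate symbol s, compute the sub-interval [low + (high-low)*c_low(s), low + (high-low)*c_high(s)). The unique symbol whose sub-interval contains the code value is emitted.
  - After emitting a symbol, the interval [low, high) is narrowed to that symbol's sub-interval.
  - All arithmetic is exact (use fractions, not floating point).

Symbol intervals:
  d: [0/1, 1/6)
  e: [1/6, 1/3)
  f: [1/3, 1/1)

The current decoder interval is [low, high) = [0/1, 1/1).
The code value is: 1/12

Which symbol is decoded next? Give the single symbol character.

Answer: d

Derivation:
Interval width = high − low = 1/1 − 0/1 = 1/1
Scaled code = (code − low) / width = (1/12 − 0/1) / 1/1 = 1/12
  d: [0/1, 1/6) ← scaled code falls here ✓
  e: [1/6, 1/3) 
  f: [1/3, 1/1) 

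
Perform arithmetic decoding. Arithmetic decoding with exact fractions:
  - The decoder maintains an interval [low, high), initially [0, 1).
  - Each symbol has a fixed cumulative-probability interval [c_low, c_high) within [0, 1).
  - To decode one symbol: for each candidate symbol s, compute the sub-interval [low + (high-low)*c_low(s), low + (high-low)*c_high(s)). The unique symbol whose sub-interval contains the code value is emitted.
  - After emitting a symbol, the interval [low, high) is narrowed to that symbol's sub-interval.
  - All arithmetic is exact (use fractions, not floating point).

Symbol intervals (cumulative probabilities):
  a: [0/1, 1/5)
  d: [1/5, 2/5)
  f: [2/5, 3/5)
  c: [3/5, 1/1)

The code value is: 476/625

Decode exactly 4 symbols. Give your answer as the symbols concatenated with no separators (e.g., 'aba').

Answer: cfaa

Derivation:
Step 1: interval [0/1, 1/1), width = 1/1 - 0/1 = 1/1
  'a': [0/1 + 1/1*0/1, 0/1 + 1/1*1/5) = [0/1, 1/5)
  'd': [0/1 + 1/1*1/5, 0/1 + 1/1*2/5) = [1/5, 2/5)
  'f': [0/1 + 1/1*2/5, 0/1 + 1/1*3/5) = [2/5, 3/5)
  'c': [0/1 + 1/1*3/5, 0/1 + 1/1*1/1) = [3/5, 1/1) <- contains code 476/625
  emit 'c', narrow to [3/5, 1/1)
Step 2: interval [3/5, 1/1), width = 1/1 - 3/5 = 2/5
  'a': [3/5 + 2/5*0/1, 3/5 + 2/5*1/5) = [3/5, 17/25)
  'd': [3/5 + 2/5*1/5, 3/5 + 2/5*2/5) = [17/25, 19/25)
  'f': [3/5 + 2/5*2/5, 3/5 + 2/5*3/5) = [19/25, 21/25) <- contains code 476/625
  'c': [3/5 + 2/5*3/5, 3/5 + 2/5*1/1) = [21/25, 1/1)
  emit 'f', narrow to [19/25, 21/25)
Step 3: interval [19/25, 21/25), width = 21/25 - 19/25 = 2/25
  'a': [19/25 + 2/25*0/1, 19/25 + 2/25*1/5) = [19/25, 97/125) <- contains code 476/625
  'd': [19/25 + 2/25*1/5, 19/25 + 2/25*2/5) = [97/125, 99/125)
  'f': [19/25 + 2/25*2/5, 19/25 + 2/25*3/5) = [99/125, 101/125)
  'c': [19/25 + 2/25*3/5, 19/25 + 2/25*1/1) = [101/125, 21/25)
  emit 'a', narrow to [19/25, 97/125)
Step 4: interval [19/25, 97/125), width = 97/125 - 19/25 = 2/125
  'a': [19/25 + 2/125*0/1, 19/25 + 2/125*1/5) = [19/25, 477/625) <- contains code 476/625
  'd': [19/25 + 2/125*1/5, 19/25 + 2/125*2/5) = [477/625, 479/625)
  'f': [19/25 + 2/125*2/5, 19/25 + 2/125*3/5) = [479/625, 481/625)
  'c': [19/25 + 2/125*3/5, 19/25 + 2/125*1/1) = [481/625, 97/125)
  emit 'a', narrow to [19/25, 477/625)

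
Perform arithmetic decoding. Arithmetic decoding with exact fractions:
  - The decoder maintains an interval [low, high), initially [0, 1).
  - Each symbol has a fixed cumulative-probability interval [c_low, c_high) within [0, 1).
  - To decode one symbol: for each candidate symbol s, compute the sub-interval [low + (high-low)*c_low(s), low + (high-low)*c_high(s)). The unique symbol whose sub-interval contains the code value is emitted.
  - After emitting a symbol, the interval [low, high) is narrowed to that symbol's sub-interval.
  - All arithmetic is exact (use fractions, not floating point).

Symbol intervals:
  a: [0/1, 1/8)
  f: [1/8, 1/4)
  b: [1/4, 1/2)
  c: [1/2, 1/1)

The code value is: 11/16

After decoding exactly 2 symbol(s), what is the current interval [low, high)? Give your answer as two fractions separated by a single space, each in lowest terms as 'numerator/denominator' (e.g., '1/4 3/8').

Step 1: interval [0/1, 1/1), width = 1/1 - 0/1 = 1/1
  'a': [0/1 + 1/1*0/1, 0/1 + 1/1*1/8) = [0/1, 1/8)
  'f': [0/1 + 1/1*1/8, 0/1 + 1/1*1/4) = [1/8, 1/4)
  'b': [0/1 + 1/1*1/4, 0/1 + 1/1*1/2) = [1/4, 1/2)
  'c': [0/1 + 1/1*1/2, 0/1 + 1/1*1/1) = [1/2, 1/1) <- contains code 11/16
  emit 'c', narrow to [1/2, 1/1)
Step 2: interval [1/2, 1/1), width = 1/1 - 1/2 = 1/2
  'a': [1/2 + 1/2*0/1, 1/2 + 1/2*1/8) = [1/2, 9/16)
  'f': [1/2 + 1/2*1/8, 1/2 + 1/2*1/4) = [9/16, 5/8)
  'b': [1/2 + 1/2*1/4, 1/2 + 1/2*1/2) = [5/8, 3/4) <- contains code 11/16
  'c': [1/2 + 1/2*1/2, 1/2 + 1/2*1/1) = [3/4, 1/1)
  emit 'b', narrow to [5/8, 3/4)

Answer: 5/8 3/4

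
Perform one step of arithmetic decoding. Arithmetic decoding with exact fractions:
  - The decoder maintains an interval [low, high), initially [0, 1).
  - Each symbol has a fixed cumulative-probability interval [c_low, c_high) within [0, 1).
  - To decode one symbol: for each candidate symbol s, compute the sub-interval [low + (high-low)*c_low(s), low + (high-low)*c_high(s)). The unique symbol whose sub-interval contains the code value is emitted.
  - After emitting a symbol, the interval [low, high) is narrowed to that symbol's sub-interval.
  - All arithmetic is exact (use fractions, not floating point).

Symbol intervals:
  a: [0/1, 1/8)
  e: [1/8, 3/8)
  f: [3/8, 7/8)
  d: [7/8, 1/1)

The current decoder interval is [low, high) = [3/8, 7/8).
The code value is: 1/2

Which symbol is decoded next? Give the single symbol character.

Interval width = high − low = 7/8 − 3/8 = 1/2
Scaled code = (code − low) / width = (1/2 − 3/8) / 1/2 = 1/4
  a: [0/1, 1/8) 
  e: [1/8, 3/8) ← scaled code falls here ✓
  f: [3/8, 7/8) 
  d: [7/8, 1/1) 

Answer: e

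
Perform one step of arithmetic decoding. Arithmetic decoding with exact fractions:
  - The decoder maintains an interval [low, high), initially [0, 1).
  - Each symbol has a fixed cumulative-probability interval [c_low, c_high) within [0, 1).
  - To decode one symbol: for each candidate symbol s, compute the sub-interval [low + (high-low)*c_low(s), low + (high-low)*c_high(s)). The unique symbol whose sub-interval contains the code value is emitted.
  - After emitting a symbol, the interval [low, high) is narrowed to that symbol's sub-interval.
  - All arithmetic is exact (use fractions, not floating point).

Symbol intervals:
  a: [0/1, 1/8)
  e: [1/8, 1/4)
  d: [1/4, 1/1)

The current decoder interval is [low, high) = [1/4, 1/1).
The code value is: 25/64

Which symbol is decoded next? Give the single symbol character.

Answer: e

Derivation:
Interval width = high − low = 1/1 − 1/4 = 3/4
Scaled code = (code − low) / width = (25/64 − 1/4) / 3/4 = 3/16
  a: [0/1, 1/8) 
  e: [1/8, 1/4) ← scaled code falls here ✓
  d: [1/4, 1/1) 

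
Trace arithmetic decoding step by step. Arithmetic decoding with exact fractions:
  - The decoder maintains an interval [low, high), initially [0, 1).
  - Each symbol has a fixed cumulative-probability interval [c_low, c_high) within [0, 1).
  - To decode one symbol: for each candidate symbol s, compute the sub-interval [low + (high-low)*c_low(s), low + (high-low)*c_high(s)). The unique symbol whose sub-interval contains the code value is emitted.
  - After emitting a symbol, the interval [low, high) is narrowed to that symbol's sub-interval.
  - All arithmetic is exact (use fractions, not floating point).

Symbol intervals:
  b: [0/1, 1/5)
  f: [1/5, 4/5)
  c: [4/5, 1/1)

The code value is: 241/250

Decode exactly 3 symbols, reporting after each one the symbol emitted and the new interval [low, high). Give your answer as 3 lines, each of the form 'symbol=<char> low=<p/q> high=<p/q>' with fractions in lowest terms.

Answer: symbol=c low=4/5 high=1/1
symbol=c low=24/25 high=1/1
symbol=b low=24/25 high=121/125

Derivation:
Step 1: interval [0/1, 1/1), width = 1/1 - 0/1 = 1/1
  'b': [0/1 + 1/1*0/1, 0/1 + 1/1*1/5) = [0/1, 1/5)
  'f': [0/1 + 1/1*1/5, 0/1 + 1/1*4/5) = [1/5, 4/5)
  'c': [0/1 + 1/1*4/5, 0/1 + 1/1*1/1) = [4/5, 1/1) <- contains code 241/250
  emit 'c', narrow to [4/5, 1/1)
Step 2: interval [4/5, 1/1), width = 1/1 - 4/5 = 1/5
  'b': [4/5 + 1/5*0/1, 4/5 + 1/5*1/5) = [4/5, 21/25)
  'f': [4/5 + 1/5*1/5, 4/5 + 1/5*4/5) = [21/25, 24/25)
  'c': [4/5 + 1/5*4/5, 4/5 + 1/5*1/1) = [24/25, 1/1) <- contains code 241/250
  emit 'c', narrow to [24/25, 1/1)
Step 3: interval [24/25, 1/1), width = 1/1 - 24/25 = 1/25
  'b': [24/25 + 1/25*0/1, 24/25 + 1/25*1/5) = [24/25, 121/125) <- contains code 241/250
  'f': [24/25 + 1/25*1/5, 24/25 + 1/25*4/5) = [121/125, 124/125)
  'c': [24/25 + 1/25*4/5, 24/25 + 1/25*1/1) = [124/125, 1/1)
  emit 'b', narrow to [24/25, 121/125)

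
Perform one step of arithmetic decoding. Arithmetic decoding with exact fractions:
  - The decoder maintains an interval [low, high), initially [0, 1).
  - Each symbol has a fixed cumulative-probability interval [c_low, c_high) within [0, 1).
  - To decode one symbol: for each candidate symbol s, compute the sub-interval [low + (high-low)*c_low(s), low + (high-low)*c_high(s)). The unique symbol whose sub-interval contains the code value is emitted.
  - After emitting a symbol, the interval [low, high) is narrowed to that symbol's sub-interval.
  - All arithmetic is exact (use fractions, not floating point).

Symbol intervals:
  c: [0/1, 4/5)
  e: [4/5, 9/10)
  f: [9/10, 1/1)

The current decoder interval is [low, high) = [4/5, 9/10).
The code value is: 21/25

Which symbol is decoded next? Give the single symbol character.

Interval width = high − low = 9/10 − 4/5 = 1/10
Scaled code = (code − low) / width = (21/25 − 4/5) / 1/10 = 2/5
  c: [0/1, 4/5) ← scaled code falls here ✓
  e: [4/5, 9/10) 
  f: [9/10, 1/1) 

Answer: c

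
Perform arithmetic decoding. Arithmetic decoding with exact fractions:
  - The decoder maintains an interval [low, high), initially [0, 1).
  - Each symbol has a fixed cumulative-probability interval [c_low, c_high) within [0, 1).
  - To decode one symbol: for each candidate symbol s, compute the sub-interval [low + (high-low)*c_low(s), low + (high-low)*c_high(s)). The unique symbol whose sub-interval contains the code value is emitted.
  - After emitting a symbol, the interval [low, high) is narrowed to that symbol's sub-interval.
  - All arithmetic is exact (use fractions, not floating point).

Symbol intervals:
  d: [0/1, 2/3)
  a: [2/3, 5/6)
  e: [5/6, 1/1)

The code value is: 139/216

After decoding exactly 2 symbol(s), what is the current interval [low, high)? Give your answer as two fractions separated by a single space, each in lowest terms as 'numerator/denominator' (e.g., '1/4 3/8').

Answer: 5/9 2/3

Derivation:
Step 1: interval [0/1, 1/1), width = 1/1 - 0/1 = 1/1
  'd': [0/1 + 1/1*0/1, 0/1 + 1/1*2/3) = [0/1, 2/3) <- contains code 139/216
  'a': [0/1 + 1/1*2/3, 0/1 + 1/1*5/6) = [2/3, 5/6)
  'e': [0/1 + 1/1*5/6, 0/1 + 1/1*1/1) = [5/6, 1/1)
  emit 'd', narrow to [0/1, 2/3)
Step 2: interval [0/1, 2/3), width = 2/3 - 0/1 = 2/3
  'd': [0/1 + 2/3*0/1, 0/1 + 2/3*2/3) = [0/1, 4/9)
  'a': [0/1 + 2/3*2/3, 0/1 + 2/3*5/6) = [4/9, 5/9)
  'e': [0/1 + 2/3*5/6, 0/1 + 2/3*1/1) = [5/9, 2/3) <- contains code 139/216
  emit 'e', narrow to [5/9, 2/3)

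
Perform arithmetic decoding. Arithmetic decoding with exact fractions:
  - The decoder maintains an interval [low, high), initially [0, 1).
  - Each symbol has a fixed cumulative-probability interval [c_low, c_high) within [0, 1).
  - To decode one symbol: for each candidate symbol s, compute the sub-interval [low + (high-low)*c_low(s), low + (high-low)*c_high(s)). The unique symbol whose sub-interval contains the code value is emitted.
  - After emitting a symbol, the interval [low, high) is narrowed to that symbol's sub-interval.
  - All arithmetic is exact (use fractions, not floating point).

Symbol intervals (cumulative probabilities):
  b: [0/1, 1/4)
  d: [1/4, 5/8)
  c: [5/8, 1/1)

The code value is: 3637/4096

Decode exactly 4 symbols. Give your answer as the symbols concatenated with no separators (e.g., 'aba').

Step 1: interval [0/1, 1/1), width = 1/1 - 0/1 = 1/1
  'b': [0/1 + 1/1*0/1, 0/1 + 1/1*1/4) = [0/1, 1/4)
  'd': [0/1 + 1/1*1/4, 0/1 + 1/1*5/8) = [1/4, 5/8)
  'c': [0/1 + 1/1*5/8, 0/1 + 1/1*1/1) = [5/8, 1/1) <- contains code 3637/4096
  emit 'c', narrow to [5/8, 1/1)
Step 2: interval [5/8, 1/1), width = 1/1 - 5/8 = 3/8
  'b': [5/8 + 3/8*0/1, 5/8 + 3/8*1/4) = [5/8, 23/32)
  'd': [5/8 + 3/8*1/4, 5/8 + 3/8*5/8) = [23/32, 55/64)
  'c': [5/8 + 3/8*5/8, 5/8 + 3/8*1/1) = [55/64, 1/1) <- contains code 3637/4096
  emit 'c', narrow to [55/64, 1/1)
Step 3: interval [55/64, 1/1), width = 1/1 - 55/64 = 9/64
  'b': [55/64 + 9/64*0/1, 55/64 + 9/64*1/4) = [55/64, 229/256) <- contains code 3637/4096
  'd': [55/64 + 9/64*1/4, 55/64 + 9/64*5/8) = [229/256, 485/512)
  'c': [55/64 + 9/64*5/8, 55/64 + 9/64*1/1) = [485/512, 1/1)
  emit 'b', narrow to [55/64, 229/256)
Step 4: interval [55/64, 229/256), width = 229/256 - 55/64 = 9/256
  'b': [55/64 + 9/256*0/1, 55/64 + 9/256*1/4) = [55/64, 889/1024)
  'd': [55/64 + 9/256*1/4, 55/64 + 9/256*5/8) = [889/1024, 1805/2048)
  'c': [55/64 + 9/256*5/8, 55/64 + 9/256*1/1) = [1805/2048, 229/256) <- contains code 3637/4096
  emit 'c', narrow to [1805/2048, 229/256)

Answer: ccbc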